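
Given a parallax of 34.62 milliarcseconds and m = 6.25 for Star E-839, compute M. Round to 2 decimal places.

d = 1/p = 1/0.03462″ = 28.885 pc.
m − M = 5 log₁₀(28.885) − 5 = 7.3034 − 5 = 2.3034.
M = m − (m − M) = 6.25 − 2.3034 = 3.95.

M = 3.95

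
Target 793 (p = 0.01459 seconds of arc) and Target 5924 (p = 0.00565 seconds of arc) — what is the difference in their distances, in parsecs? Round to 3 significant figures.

d_A = 1/0.01459″ = 68.54 pc; d_B = 1/0.005650″ = 176.99 pc.
|d_B − d_A| = |176.99 − 68.54| = 108.45 pc.

108 pc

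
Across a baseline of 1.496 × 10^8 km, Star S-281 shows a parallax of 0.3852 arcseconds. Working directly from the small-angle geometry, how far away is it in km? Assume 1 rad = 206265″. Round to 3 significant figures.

θ = 0.3852″ = 0.3852/206265 = 1.8675 × 10^-6 rad.
d = B/θ = (1.496 × 10^8) / (1.8675 × 10^-6) = 8.0107 × 10^13 km.

8.01 × 10^13 km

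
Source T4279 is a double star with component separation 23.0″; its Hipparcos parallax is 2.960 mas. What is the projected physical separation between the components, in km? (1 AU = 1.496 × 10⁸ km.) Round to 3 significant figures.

1.16 × 10^12 km

d = 1/p = 1/0.002960″ = 337.84 pc.
At distance d (pc), an angle of θ arcsec spans θ·d AU: s = 23.0 × 337.84 = 7770.3 AU.
= 7770.3 × 1.496 × 10⁸ km = 1.1624 × 10^12 km.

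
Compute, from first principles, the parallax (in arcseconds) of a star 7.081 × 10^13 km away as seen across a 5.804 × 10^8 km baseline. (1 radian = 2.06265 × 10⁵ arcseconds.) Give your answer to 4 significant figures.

θ ≈ B/d = (5.804 × 10^8) / (7.081 × 10^13) = 8.1966 × 10^-6 rad.
In arcseconds: 8.1966 × 10^-6 × 206265 = 1.6907″.

1.691 arcsec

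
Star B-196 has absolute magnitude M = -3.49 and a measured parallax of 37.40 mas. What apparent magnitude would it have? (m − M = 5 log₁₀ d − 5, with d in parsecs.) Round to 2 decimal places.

d = 1/p = 1/0.03740″ = 26.738 pc.
m − M = 5 log₁₀ d − 5 = 5 log₁₀(26.738) − 5 = 7.1356 − 5 = 2.1356.
m = M + (m − M) = -3.49 + 2.1356 = -1.35.

m = -1.35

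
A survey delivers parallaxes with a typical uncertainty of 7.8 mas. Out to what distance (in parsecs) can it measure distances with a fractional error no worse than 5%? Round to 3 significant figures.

6.41 pc

σ_d/d = σ_p/p, so the condition is σ_p/p ≤ 0.05, i.e. p ≥ σ_p/0.05.
p_min = 7.8/0.05 = 156 mas = 0.156 arcsec.
d_max = 1/p_min = 1/0.156 = 6.4103 pc.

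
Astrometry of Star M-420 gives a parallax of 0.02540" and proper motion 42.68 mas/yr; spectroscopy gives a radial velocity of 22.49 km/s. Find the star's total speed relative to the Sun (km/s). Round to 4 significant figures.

d = 1/p = 1/0.02540″ = 39.37 pc.
μ = 42.68 mas/yr = 0.04268 ″/yr.
v_t = 4.740 μ d = 4.740 × 0.04268 × 39.37 = 7.9647 km/s.
v = √(v_r² + v_t²) = √(22.49² + 7.9647²) = √569.237 = 23.859 km/s.

23.86 km/s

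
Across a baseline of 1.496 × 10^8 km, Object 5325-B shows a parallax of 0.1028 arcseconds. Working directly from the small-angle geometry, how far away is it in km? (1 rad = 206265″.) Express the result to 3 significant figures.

θ = 0.1028″ = 0.1028/206265 = 4.9839 × 10^-7 rad.
d = B/θ = (1.496 × 10^8) / (4.9839 × 10^-7) = 3.0017 × 10^14 km.

3.00 × 10^14 km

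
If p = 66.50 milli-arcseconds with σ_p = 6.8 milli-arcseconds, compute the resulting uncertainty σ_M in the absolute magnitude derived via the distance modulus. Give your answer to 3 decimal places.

σ_M = 0.222 mag

M = m − 5 log₁₀ d + 5 = m + 5 log₁₀ p + 5, so ∂M/∂p = 5/(p ln 10).
σ_M = (5/ln 10) · (σ_p/p) = 2.1715 × 6.8/66.50 = 2.1715 × 0.10226 = 0.22206.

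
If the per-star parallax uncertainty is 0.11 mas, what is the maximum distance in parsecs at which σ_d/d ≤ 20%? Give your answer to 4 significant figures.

σ_d/d = σ_p/p, so the condition is σ_p/p ≤ 0.20, i.e. p ≥ σ_p/0.20.
p_min = 0.11/0.20 = 0.55 mas = 0.00055 arcsec.
d_max = 1/p_min = 1/0.00055 = 1818.2 pc.

1818 pc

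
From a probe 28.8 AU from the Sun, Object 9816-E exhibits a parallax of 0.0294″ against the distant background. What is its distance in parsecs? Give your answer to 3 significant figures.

With baseline B (in AU) and parallax p (in arcsec), d = B/p parsecs.
d = 28.8 / 0.0294 = 979.59 pc.

980 pc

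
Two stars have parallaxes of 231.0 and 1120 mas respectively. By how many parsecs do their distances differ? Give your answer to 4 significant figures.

d_A = 1/0.2310″ = 4.329 pc; d_B = 1/1.120″ = 0.89286 pc.
|d_B − d_A| = |0.89286 − 4.329| = 3.4361 pc.

3.436 pc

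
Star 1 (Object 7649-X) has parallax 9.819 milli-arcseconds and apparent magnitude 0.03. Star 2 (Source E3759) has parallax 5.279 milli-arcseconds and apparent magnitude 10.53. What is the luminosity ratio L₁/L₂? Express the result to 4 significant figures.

L₁/L₂ = 4581

d₁ = 1/p₁ = 1/0.009819″ = 101.84 pc; d₂ = 1/p₂ = 1/0.005279″ = 189.43 pc.
M₁ = m₁ − 5 log₁₀ d₁ + 5 = 0.03 − 10.0396 + 5 = -5.0096.
M₂ = 10.53 − 11.3872 + 5 = 4.1428.
L₁/L₂ = 10^(0.4(M₂ − M₁)) = 10^(0.4 × 9.1524) = 10^3.66096 = 4581.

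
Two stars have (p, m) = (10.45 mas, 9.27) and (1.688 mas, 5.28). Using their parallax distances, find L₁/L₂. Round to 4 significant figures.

d₁ = 1/p₁ = 1/0.01045″ = 95.694 pc; d₂ = 1/p₂ = 1/0.001688″ = 592.42 pc.
M₁ = m₁ − 5 log₁₀ d₁ + 5 = 9.27 − 9.9044 + 5 = 4.3656.
M₂ = 5.28 − 13.8631 + 5 = -3.5831.
L₁/L₂ = 10^(0.4(M₂ − M₁)) = 10^(0.4 × (-7.9487)) = 10^(-3.17948) = 0.00066148.

L₁/L₂ = 0.0006615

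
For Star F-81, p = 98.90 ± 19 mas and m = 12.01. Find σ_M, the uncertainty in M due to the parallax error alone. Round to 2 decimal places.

M = m − 5 log₁₀ d + 5 = m + 5 log₁₀ p + 5, so ∂M/∂p = 5/(p ln 10).
σ_M = (5/ln 10) · (σ_p/p) = 2.1715 × 19/98.90 = 2.1715 × 0.19211 = 0.41717.

σ_M = 0.42 mag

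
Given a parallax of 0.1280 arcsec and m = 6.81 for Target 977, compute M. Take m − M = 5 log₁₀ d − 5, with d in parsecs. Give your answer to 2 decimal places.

M = 7.35

d = 1/p = 1/0.1280″ = 7.8125 pc.
m − M = 5 log₁₀(7.8125) − 5 = 4.4640 − 5 = -0.5360.
M = m − (m − M) = 6.81 − (-0.5360) = 7.35.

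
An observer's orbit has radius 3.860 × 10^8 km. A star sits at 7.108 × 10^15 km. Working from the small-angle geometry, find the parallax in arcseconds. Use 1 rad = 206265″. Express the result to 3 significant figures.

θ ≈ B/d = (3.860 × 10^8) / (7.108 × 10^15) = 5.4305 × 10^-8 rad.
In arcseconds: 5.4305 × 10^-8 × 206265 = 0.011201″.

0.0112 arcsec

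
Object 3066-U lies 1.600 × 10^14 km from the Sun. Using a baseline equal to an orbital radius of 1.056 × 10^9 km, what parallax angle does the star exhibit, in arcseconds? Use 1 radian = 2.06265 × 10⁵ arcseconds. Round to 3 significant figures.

1.36 arcsec

θ ≈ B/d = (1.056 × 10^9) / (1.600 × 10^14) = 6.6000 × 10^-6 rad.
In arcseconds: 6.6000 × 10^-6 × 206265 = 1.3613″.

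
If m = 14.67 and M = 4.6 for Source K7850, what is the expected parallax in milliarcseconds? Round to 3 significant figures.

0.968 mas

m − M = 14.67 − 4.6 = 10.07.
d = 10^((m−M)/5 + 1) = 10^3.014 = 1032.8 pc.
p = 1/d = 1/1032.8 = 0.00096824 arcsec = 0.96824 mas.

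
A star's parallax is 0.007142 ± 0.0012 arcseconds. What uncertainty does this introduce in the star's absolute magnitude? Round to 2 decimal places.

M = m − 5 log₁₀ d + 5 = m + 5 log₁₀ p + 5, so ∂M/∂p = 5/(p ln 10).
σ_M = (5/ln 10) · (σ_p/p) = 2.1715 × 0.0012/0.007142 = 2.1715 × 0.16802 = 0.36486.

σ_M = 0.36 mag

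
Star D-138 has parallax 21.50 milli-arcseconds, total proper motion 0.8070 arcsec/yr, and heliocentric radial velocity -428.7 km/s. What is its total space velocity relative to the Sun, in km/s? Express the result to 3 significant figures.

464 km/s

d = 1/p = 1/0.02150″ = 46.512 pc.
v_t = 4.740 μ d = 4.740 × 0.8070 × 46.512 = 177.92 km/s.
v = √(v_r² + v_t²) = √((-428.7)² + 177.92²) = √215439 = 464.15 km/s.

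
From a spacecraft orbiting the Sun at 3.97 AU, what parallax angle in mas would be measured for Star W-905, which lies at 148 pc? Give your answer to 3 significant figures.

26.8 mas

p (arcsec) = B (AU) / d (pc).
p = 3.97 / 148 = 0.026824 arcsec = 26.824 mas.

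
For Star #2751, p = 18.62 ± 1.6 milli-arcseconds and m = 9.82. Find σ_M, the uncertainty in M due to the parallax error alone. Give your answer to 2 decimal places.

σ_M = 0.19 mag

M = m − 5 log₁₀ d + 5 = m + 5 log₁₀ p + 5, so ∂M/∂p = 5/(p ln 10).
σ_M = (5/ln 10) · (σ_p/p) = 2.1715 × 1.6/18.62 = 2.1715 × 0.085929 = 0.18659.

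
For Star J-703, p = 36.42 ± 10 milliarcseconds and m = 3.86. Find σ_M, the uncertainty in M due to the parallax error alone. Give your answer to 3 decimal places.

M = m − 5 log₁₀ d + 5 = m + 5 log₁₀ p + 5, so ∂M/∂p = 5/(p ln 10).
σ_M = (5/ln 10) · (σ_p/p) = 2.1715 × 10/36.42 = 2.1715 × 0.27457 = 0.59623.

σ_M = 0.596 mag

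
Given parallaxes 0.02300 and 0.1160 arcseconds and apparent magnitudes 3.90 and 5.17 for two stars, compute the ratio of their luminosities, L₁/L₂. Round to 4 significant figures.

L₁/L₂ = 81.93

d₁ = 1/p₁ = 1/0.02300″ = 43.478 pc; d₂ = 1/p₂ = 1/0.1160″ = 8.6207 pc.
M₁ = m₁ − 5 log₁₀ d₁ + 5 = 3.90 − 8.1913 + 5 = 0.7087.
M₂ = 5.17 − 4.6777 + 5 = 5.4923.
L₁/L₂ = 10^(0.4(M₂ − M₁)) = 10^(0.4 × 4.7836) = 10^1.91344 = 81.929.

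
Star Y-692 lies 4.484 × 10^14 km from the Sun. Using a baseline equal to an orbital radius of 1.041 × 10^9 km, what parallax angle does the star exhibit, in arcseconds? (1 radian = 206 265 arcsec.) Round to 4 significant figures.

θ ≈ B/d = (1.041 × 10^9) / (4.484 × 10^14) = 2.3216 × 10^-6 rad.
In arcseconds: 2.3216 × 10^-6 × 206265 = 0.47886″.

0.4789 arcsec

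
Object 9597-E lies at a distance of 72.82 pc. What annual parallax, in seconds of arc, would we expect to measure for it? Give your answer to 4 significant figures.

0.01373 arcsec

p = 1/d = 1/72.82 = 0.013732 arcsec.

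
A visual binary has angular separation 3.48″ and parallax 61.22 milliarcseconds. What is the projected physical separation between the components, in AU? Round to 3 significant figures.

d = 1/p = 1/0.06122″ = 16.335 pc.
At distance d (pc), an angle of θ arcsec spans θ·d AU: s = 3.48 × 16.335 = 56.846 AU.

56.8 AU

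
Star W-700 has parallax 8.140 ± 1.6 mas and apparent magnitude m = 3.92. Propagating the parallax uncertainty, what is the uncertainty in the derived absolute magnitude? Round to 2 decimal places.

σ_M = 0.43 mag

M = m − 5 log₁₀ d + 5 = m + 5 log₁₀ p + 5, so ∂M/∂p = 5/(p ln 10).
σ_M = (5/ln 10) · (σ_p/p) = 2.1715 × 1.6/8.140 = 2.1715 × 0.19656 = 0.42683.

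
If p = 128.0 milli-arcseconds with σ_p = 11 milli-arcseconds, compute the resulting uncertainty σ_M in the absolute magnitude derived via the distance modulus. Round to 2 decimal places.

M = m − 5 log₁₀ d + 5 = m + 5 log₁₀ p + 5, so ∂M/∂p = 5/(p ln 10).
σ_M = (5/ln 10) · (σ_p/p) = 2.1715 × 11/128.0 = 2.1715 × 0.085938 = 0.18661.

σ_M = 0.19 mag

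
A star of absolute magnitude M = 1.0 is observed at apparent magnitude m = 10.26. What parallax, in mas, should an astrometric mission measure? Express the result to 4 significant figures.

m − M = 10.26 − 1.0 = 9.26.
d = 10^((m−M)/5 + 1) = 10^2.852 = 711.21 pc.
p = 1/d = 1/711.21 = 0.0014061 arcsec = 1.4061 mas.

1.406 mas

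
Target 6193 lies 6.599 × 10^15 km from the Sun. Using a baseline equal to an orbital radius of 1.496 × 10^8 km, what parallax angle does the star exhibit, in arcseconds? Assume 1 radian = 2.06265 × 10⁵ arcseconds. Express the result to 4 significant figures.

θ ≈ B/d = (1.496 × 10^8) / (6.599 × 10^15) = 2.2670 × 10^-8 rad.
In arcseconds: 2.2670 × 10^-8 × 206265 = 0.004676″.

0.004676 arcsec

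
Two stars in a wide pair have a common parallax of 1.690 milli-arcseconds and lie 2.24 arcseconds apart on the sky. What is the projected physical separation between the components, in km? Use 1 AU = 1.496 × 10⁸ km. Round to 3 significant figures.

d = 1/p = 1/0.001690″ = 591.72 pc.
At distance d (pc), an angle of θ arcsec spans θ·d AU: s = 2.24 × 591.72 = 1325.5 AU.
= 1325.5 × 1.496 × 10⁸ km = 1.9829 × 10^11 km.

1.98 × 10^11 km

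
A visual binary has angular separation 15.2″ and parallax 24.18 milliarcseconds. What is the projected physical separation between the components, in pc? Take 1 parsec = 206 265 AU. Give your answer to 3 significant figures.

d = 1/p = 1/0.02418″ = 41.356 pc.
At distance d (pc), an angle of θ arcsec spans θ·d AU: s = 15.2 × 41.356 = 628.61 AU.
= 628.61 / 206265 = 0.0030476 pc.

0.00305 pc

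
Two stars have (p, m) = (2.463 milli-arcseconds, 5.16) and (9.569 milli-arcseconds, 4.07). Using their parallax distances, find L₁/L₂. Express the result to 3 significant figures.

d₁ = 1/p₁ = 1/0.002463″ = 406.01 pc; d₂ = 1/p₂ = 1/0.009569″ = 104.5 pc.
M₁ = m₁ − 5 log₁₀ d₁ + 5 = 5.16 − 13.0427 + 5 = -2.8827.
M₂ = 4.07 − 10.0956 + 5 = -1.0256.
L₁/L₂ = 10^(0.4(M₂ − M₁)) = 10^(0.4 × 1.8571) = 10^0.74284 = 5.5315.

L₁/L₂ = 5.53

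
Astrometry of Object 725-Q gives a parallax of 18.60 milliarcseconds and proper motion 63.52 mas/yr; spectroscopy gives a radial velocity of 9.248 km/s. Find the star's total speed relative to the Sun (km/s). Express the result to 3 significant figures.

d = 1/p = 1/0.01860″ = 53.763 pc.
μ = 63.52 mas/yr = 0.06352 ″/yr.
v_t = 4.740 μ d = 4.740 × 0.06352 × 53.763 = 16.187 km/s.
v = √(v_r² + v_t²) = √(9.248² + 16.187²) = √347.544 = 18.643 km/s.

18.6 km/s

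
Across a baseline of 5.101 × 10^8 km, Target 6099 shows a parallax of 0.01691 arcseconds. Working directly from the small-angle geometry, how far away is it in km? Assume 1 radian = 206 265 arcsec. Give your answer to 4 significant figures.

6.222 × 10^15 km

θ = 0.01691″ = 0.01691/206265 = 8.1982 × 10^-8 rad.
d = B/θ = (5.101 × 10^8) / (8.1982 × 10^-8) = 6.2221 × 10^15 km.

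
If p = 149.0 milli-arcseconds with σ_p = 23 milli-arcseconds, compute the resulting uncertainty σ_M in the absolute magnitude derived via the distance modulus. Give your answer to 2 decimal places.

M = m − 5 log₁₀ d + 5 = m + 5 log₁₀ p + 5, so ∂M/∂p = 5/(p ln 10).
σ_M = (5/ln 10) · (σ_p/p) = 2.1715 × 23/149.0 = 2.1715 × 0.15436 = 0.33519.

σ_M = 0.34 mag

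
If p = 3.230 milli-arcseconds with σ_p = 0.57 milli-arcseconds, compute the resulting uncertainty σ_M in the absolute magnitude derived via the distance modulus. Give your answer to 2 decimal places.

σ_M = 0.38 mag

M = m − 5 log₁₀ d + 5 = m + 5 log₁₀ p + 5, so ∂M/∂p = 5/(p ln 10).
σ_M = (5/ln 10) · (σ_p/p) = 2.1715 × 0.57/3.230 = 2.1715 × 0.17647 = 0.3832.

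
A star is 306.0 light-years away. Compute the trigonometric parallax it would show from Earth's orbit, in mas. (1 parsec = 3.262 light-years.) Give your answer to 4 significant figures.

10.66 mas

d = 306.0 ly ÷ 3.262 = 93.807 pc.
p = 1/d = 1/93.807 = 0.01066 arcsec.
= 0.01066 × 1000 = 10.66 mas.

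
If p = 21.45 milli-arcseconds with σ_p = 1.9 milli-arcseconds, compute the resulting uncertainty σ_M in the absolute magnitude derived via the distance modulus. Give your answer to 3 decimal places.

M = m − 5 log₁₀ d + 5 = m + 5 log₁₀ p + 5, so ∂M/∂p = 5/(p ln 10).
σ_M = (5/ln 10) · (σ_p/p) = 2.1715 × 1.9/21.45 = 2.1715 × 0.088578 = 0.19235.

σ_M = 0.192 mag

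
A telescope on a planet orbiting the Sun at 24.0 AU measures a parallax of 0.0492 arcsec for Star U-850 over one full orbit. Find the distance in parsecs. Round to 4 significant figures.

With baseline B (in AU) and parallax p (in arcsec), d = B/p parsecs.
d = 24.0 / 0.0492 = 487.8 pc.

487.8 pc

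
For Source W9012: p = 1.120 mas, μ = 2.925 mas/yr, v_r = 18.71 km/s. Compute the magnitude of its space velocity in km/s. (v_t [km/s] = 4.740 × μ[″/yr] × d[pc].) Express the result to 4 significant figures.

d = 1/p = 1/0.001120″ = 892.86 pc.
μ = 2.925 mas/yr = 0.002925 ″/yr.
v_t = 4.740 μ d = 4.740 × 0.002925 × 892.86 = 12.379 km/s.
v = √(v_r² + v_t²) = √(18.71² + 12.379²) = √503.304 = 22.434 km/s.

22.43 km/s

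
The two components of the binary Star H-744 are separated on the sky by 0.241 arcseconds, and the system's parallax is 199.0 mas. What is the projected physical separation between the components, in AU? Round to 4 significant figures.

1.211 AU

d = 1/p = 1/0.1990″ = 5.0251 pc.
At distance d (pc), an angle of θ arcsec spans θ·d AU: s = 0.241 × 5.0251 = 1.211 AU.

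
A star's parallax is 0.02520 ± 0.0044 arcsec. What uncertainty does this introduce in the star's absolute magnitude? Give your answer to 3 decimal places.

σ_M = 0.379 mag

M = m − 5 log₁₀ d + 5 = m + 5 log₁₀ p + 5, so ∂M/∂p = 5/(p ln 10).
σ_M = (5/ln 10) · (σ_p/p) = 2.1715 × 0.0044/0.02520 = 2.1715 × 0.1746 = 0.37914.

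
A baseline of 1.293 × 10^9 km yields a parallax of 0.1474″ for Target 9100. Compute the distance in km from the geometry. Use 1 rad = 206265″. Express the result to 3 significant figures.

1.81 × 10^15 km

θ = 0.1474″ = 0.1474/206265 = 7.1461 × 10^-7 rad.
d = B/θ = (1.293 × 10^9) / (7.1461 × 10^-7) = 1.8094 × 10^15 km.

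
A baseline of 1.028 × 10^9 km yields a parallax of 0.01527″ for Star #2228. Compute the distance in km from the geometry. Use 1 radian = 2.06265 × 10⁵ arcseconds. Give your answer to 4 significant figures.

θ = 0.01527″ = 0.01527/206265 = 7.4031 × 10^-8 rad.
d = B/θ = (1.028 × 10^9) / (7.4031 × 10^-8) = 1.3886 × 10^16 km.

1.389 × 10^16 km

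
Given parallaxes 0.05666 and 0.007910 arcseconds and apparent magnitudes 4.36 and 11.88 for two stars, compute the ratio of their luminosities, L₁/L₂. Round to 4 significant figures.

d₁ = 1/p₁ = 1/0.05666″ = 17.649 pc; d₂ = 1/p₂ = 1/0.007910″ = 126.42 pc.
M₁ = m₁ − 5 log₁₀ d₁ + 5 = 4.36 − 6.2336 + 5 = 3.1264.
M₂ = 11.88 − 10.5091 + 5 = 6.3709.
L₁/L₂ = 10^(0.4(M₂ − M₁)) = 10^(0.4 × 3.2445) = 10^1.29780 = 19.852.

L₁/L₂ = 19.85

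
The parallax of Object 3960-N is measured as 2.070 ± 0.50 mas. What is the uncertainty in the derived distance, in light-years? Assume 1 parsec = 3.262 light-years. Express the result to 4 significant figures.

380.6 ly

d = 1/p, so σ_d = σ_p / p².
σ_d = 0.000500 / (0.002070)² = 0.000500 / 0.0000042849 = 116.69 pc = 116.69 × 3.262 ly = 380.64 ly.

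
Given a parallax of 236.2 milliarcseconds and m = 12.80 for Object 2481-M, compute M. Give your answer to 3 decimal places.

d = 1/p = 1/0.2362″ = 4.2337 pc.
m − M = 5 log₁₀(4.2337) − 5 = 3.1336 − 5 = -1.8664.
M = m − (m − M) = 12.80 − (-1.8664) = 14.666.

M = 14.666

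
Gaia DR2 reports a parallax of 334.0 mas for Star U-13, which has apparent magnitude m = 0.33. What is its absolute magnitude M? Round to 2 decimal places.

M = 2.95

d = 1/p = 1/0.3340″ = 2.994 pc.
m − M = 5 log₁₀(2.994) − 5 = 2.3813 − 5 = -2.6187.
M = m − (m − M) = 0.33 − (-2.6187) = 2.95.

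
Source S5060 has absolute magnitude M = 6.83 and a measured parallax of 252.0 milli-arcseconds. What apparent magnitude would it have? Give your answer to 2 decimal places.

m = 4.82

d = 1/p = 1/0.2520″ = 3.9683 pc.
m − M = 5 log₁₀ d − 5 = 5 log₁₀(3.9683) − 5 = 2.9930 − 5 = -2.0070.
m = M + (m − M) = 6.83 + (-2.0070) = 4.82.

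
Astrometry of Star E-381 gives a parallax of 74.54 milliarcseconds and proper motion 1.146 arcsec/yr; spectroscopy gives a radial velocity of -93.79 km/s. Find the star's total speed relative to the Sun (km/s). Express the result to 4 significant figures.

d = 1/p = 1/0.07454″ = 13.416 pc.
v_t = 4.740 μ d = 4.740 × 1.146 × 13.416 = 72.876 km/s.
v = √(v_r² + v_t²) = √((-93.79)² + 72.876²) = √14107.5 = 118.77 km/s.

118.8 km/s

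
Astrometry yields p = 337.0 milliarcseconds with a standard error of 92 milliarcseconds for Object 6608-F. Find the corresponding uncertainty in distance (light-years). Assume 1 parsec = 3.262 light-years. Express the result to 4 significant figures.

2.642 ly

d = 1/p, so σ_d = σ_p / p².
σ_d = 0.0920 / (0.3370)² = 0.0920 / 0.11357 = 0.81007 pc = 0.81007 × 3.262 ly = 2.6424 ly.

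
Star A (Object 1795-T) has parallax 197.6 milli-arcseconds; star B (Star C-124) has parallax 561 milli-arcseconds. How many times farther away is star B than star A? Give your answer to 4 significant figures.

0.3522

Since d = 1/p, d_B/d_A = p_A/p_B.
= 197.6 / 561 = 0.35223.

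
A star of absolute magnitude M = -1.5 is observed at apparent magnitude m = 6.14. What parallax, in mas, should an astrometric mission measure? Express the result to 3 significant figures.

m − M = 6.14 − (-1.5) = 7.64.
d = 10^((m−M)/5 + 1) = 10^2.528 = 337.29 pc.
p = 1/d = 1/337.29 = 0.0029648 arcsec = 2.9648 mas.

2.96 mas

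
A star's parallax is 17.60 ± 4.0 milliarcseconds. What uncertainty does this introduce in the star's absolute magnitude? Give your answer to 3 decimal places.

M = m − 5 log₁₀ d + 5 = m + 5 log₁₀ p + 5, so ∂M/∂p = 5/(p ln 10).
σ_M = (5/ln 10) · (σ_p/p) = 2.1715 × 4.0/17.60 = 2.1715 × 0.22727 = 0.49352.

σ_M = 0.494 mag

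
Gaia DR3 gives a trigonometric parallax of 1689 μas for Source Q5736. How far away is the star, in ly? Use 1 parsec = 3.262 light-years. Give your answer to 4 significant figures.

p = 1689 μas = 0.001689 arcsec.
d = 1/p = 1/0.001689 = 592.07 pc.
In light-years: 592.07 × 3.262 = 1931.3 ly.

1931 ly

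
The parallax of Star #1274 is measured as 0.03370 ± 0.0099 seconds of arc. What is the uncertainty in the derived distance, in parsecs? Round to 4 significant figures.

8.717 pc

d = 1/p, so σ_d = σ_p / p².
σ_d = 0.00990 / (0.03370)² = 0.00990 / 0.0011357 = 8.7171 pc.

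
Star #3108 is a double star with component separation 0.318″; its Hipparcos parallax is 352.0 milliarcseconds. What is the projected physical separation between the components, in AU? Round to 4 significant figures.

0.9034 AU

d = 1/p = 1/0.3520″ = 2.8409 pc.
At distance d (pc), an angle of θ arcsec spans θ·d AU: s = 0.318 × 2.8409 = 0.90341 AU.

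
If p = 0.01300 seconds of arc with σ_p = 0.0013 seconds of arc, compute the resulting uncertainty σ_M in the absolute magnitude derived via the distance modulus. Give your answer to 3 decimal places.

σ_M = 0.217 mag

M = m − 5 log₁₀ d + 5 = m + 5 log₁₀ p + 5, so ∂M/∂p = 5/(p ln 10).
σ_M = (5/ln 10) · (σ_p/p) = 2.1715 × 0.0013/0.01300 = 2.1715 × 0.1 = 0.21715.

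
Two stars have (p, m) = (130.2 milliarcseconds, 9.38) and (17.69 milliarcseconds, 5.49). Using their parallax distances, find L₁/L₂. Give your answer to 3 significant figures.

d₁ = 1/p₁ = 1/0.1302″ = 7.6805 pc; d₂ = 1/p₂ = 1/0.01769″ = 56.529 pc.
M₁ = m₁ − 5 log₁₀ d₁ + 5 = 9.38 − 4.4269 + 5 = 9.9531.
M₂ = 5.49 − 8.7614 + 5 = 1.7286.
L₁/L₂ = 10^(0.4(M₂ − M₁)) = 10^(0.4 × (-8.2245)) = 10^(-3.28980) = 0.0005131.

L₁/L₂ = 0.000513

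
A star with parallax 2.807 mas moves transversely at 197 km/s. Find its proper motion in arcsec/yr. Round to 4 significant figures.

d = 1/p = 1/0.002807″ = 356.25 pc.
μ = v_t / (4.74 d) = 197 / (4.74 × 356.25) = 197 / 1688.6 = 0.11666 ″/yr.

0.1167 arcsec/yr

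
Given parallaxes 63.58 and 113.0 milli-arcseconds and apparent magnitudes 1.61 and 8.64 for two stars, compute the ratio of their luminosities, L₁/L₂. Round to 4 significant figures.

L₁/L₂ = 2049

d₁ = 1/p₁ = 1/0.06358″ = 15.728 pc; d₂ = 1/p₂ = 1/0.1130″ = 8.8496 pc.
M₁ = m₁ − 5 log₁₀ d₁ + 5 = 1.61 − 5.9834 + 5 = 0.6266.
M₂ = 8.64 − 4.7346 + 5 = 8.9054.
L₁/L₂ = 10^(0.4(M₂ − M₁)) = 10^(0.4 × 8.2788) = 10^3.31152 = 2048.9.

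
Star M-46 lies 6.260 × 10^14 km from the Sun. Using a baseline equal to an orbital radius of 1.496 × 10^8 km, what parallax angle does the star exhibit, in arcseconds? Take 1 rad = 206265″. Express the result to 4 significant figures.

0.04929 arcsec

θ ≈ B/d = (1.496 × 10^8) / (6.260 × 10^14) = 2.3898 × 10^-7 rad.
In arcseconds: 2.3898 × 10^-7 × 206265 = 0.049293″.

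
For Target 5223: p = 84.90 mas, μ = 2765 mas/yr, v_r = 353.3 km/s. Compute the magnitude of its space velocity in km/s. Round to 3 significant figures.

386 km/s

d = 1/p = 1/0.08490″ = 11.779 pc.
μ = 2765 mas/yr = 2.765 ″/yr.
v_t = 4.740 μ d = 4.740 × 2.765 × 11.779 = 154.38 km/s.
v = √(v_r² + v_t²) = √(353.3² + 154.38²) = √148654 = 385.56 km/s.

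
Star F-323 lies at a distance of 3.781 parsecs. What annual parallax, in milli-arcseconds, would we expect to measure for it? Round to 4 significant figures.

p = 1/d = 1/3.781 = 0.26448 arcsec.
= 0.26448 × 1000 = 264.48 mas.

264.5 mas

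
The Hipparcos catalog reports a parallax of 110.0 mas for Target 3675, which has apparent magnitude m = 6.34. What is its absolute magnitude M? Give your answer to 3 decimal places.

d = 1/p = 1/0.1100″ = 9.0909 pc.
m − M = 5 log₁₀(9.0909) − 5 = 4.7930 − 5 = -0.2070.
M = m − (m − M) = 6.34 − (-0.2070) = 6.547.

M = 6.547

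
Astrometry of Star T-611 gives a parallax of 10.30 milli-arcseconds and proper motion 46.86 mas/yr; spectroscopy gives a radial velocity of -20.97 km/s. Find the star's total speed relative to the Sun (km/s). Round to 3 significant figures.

d = 1/p = 1/0.01030″ = 97.087 pc.
μ = 46.86 mas/yr = 0.04686 ″/yr.
v_t = 4.740 μ d = 4.740 × 0.04686 × 97.087 = 21.565 km/s.
v = √(v_r² + v_t²) = √((-20.97)² + 21.565²) = √904.79 = 30.08 km/s.

30.1 km/s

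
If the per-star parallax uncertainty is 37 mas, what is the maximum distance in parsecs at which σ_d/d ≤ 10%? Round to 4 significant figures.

2.703 pc

σ_d/d = σ_p/p, so the condition is σ_p/p ≤ 0.10, i.e. p ≥ σ_p/0.10.
p_min = 37/0.10 = 370 mas = 0.37 arcsec.
d_max = 1/p_min = 1/0.37 = 2.7027 pc.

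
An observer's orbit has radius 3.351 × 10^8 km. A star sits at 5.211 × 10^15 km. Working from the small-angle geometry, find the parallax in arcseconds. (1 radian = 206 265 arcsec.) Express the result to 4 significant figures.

0.01326 arcsec

θ ≈ B/d = (3.351 × 10^8) / (5.211 × 10^15) = 6.4306 × 10^-8 rad.
In arcseconds: 6.4306 × 10^-8 × 206265 = 0.013264″.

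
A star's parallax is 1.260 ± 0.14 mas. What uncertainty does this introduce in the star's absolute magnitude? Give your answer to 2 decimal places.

M = m − 5 log₁₀ d + 5 = m + 5 log₁₀ p + 5, so ∂M/∂p = 5/(p ln 10).
σ_M = (5/ln 10) · (σ_p/p) = 2.1715 × 0.14/1.260 = 2.1715 × 0.11111 = 0.24128.

σ_M = 0.24 mag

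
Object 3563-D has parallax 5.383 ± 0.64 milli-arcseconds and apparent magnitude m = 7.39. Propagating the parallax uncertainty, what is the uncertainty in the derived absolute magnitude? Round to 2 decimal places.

M = m − 5 log₁₀ d + 5 = m + 5 log₁₀ p + 5, so ∂M/∂p = 5/(p ln 10).
σ_M = (5/ln 10) · (σ_p/p) = 2.1715 × 0.64/5.383 = 2.1715 × 0.11889 = 0.25817.

σ_M = 0.26 mag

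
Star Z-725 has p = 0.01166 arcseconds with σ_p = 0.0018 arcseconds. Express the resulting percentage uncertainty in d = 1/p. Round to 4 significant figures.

15.44%

For d = 1/p, |σ_d/d| = |σ_p/p|.
σ_p/p = 0.0018 / 0.01166 = 0.15437 = 15.437%.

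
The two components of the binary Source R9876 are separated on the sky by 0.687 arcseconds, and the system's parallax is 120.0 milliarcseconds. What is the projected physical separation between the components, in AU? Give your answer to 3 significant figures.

d = 1/p = 1/0.1200″ = 8.3333 pc.
At distance d (pc), an angle of θ arcsec spans θ·d AU: s = 0.687 × 8.3333 = 5.725 AU.

5.73 AU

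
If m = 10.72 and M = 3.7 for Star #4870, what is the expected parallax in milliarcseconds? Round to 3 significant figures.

m − M = 10.72 − 3.7 = 7.02.
d = 10^((m−M)/5 + 1) = 10^2.404 = 253.51 pc.
p = 1/d = 1/253.51 = 0.0039446 arcsec = 3.9446 mas.

3.94 mas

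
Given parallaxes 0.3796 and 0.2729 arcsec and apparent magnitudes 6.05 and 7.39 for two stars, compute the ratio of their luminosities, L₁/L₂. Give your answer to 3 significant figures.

L₁/L₂ = 1.78

d₁ = 1/p₁ = 1/0.3796″ = 2.6344 pc; d₂ = 1/p₂ = 1/0.2729″ = 3.6643 pc.
M₁ = m₁ − 5 log₁₀ d₁ + 5 = 6.05 − 2.1034 + 5 = 8.9466.
M₂ = 7.39 − 2.8200 + 5 = 9.5700.
L₁/L₂ = 10^(0.4(M₂ − M₁)) = 10^(0.4 × 0.6234) = 10^0.24936 = 1.7757.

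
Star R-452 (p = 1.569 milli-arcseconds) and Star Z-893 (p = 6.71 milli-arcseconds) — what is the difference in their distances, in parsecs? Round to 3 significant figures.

d_A = 1/0.001569″ = 637.35 pc; d_B = 1/0.006710″ = 149.03 pc.
|d_B − d_A| = |149.03 − 637.35| = 488.32 pc.

488 pc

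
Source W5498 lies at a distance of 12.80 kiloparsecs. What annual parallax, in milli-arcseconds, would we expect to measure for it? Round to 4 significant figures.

d = 12.80 kpc = 12800 pc.
p = 1/d = 1/12800 = 0.000078125 arcsec.
= 0.000078125 × 1000 = 0.078125 mas.

0.07813 mas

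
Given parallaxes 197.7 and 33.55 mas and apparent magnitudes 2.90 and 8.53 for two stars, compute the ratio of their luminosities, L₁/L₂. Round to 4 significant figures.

L₁/L₂ = 5.145

d₁ = 1/p₁ = 1/0.1977″ = 5.0582 pc; d₂ = 1/p₂ = 1/0.03355″ = 29.806 pc.
M₁ = m₁ − 5 log₁₀ d₁ + 5 = 2.90 − 3.5200 + 5 = 4.3800.
M₂ = 8.53 − 7.3715 + 5 = 6.1585.
L₁/L₂ = 10^(0.4(M₂ − M₁)) = 10^(0.4 × 1.7785) = 10^0.71140 = 5.1452.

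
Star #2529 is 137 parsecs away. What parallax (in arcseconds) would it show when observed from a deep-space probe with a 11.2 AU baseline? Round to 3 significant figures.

0.0818 arcsec

p (arcsec) = B (AU) / d (pc).
p = 11.2 / 137 = 0.081752 arcsec.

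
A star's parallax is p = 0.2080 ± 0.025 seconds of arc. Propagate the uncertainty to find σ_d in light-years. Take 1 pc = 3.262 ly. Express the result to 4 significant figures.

d = 1/p, so σ_d = σ_p / p².
σ_d = 0.0250 / (0.2080)² = 0.0250 / 0.043264 = 0.57785 pc = 0.57785 × 3.262 ly = 1.8849 ly.

1.885 ly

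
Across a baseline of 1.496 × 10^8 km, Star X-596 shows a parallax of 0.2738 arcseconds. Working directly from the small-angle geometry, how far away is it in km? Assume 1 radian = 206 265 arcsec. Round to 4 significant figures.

θ = 0.2738″ = 0.2738/206265 = 1.3274 × 10^-6 rad.
d = B/θ = (1.496 × 10^8) / (1.3274 × 10^-6) = 1.1270 × 10^14 km.

1.127 × 10^14 km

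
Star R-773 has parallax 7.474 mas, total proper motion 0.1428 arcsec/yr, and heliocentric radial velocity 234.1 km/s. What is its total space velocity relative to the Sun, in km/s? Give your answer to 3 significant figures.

251 km/s

d = 1/p = 1/0.007474″ = 133.8 pc.
v_t = 4.740 μ d = 4.740 × 0.1428 × 133.8 = 90.565 km/s.
v = √(v_r² + v_t²) = √(234.1² + 90.565²) = √63004.8 = 251.01 km/s.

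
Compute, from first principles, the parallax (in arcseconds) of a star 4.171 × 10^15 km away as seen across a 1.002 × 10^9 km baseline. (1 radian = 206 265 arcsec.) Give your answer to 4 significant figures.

θ ≈ B/d = (1.002 × 10^9) / (4.171 × 10^15) = 2.4023 × 10^-7 rad.
In arcseconds: 2.4023 × 10^-7 × 206265 = 0.049551″.

0.04955 arcsec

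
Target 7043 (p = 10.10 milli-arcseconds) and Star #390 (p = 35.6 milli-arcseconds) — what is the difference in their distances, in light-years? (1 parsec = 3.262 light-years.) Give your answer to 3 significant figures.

231 ly

d_A = 1/0.01010″ = 99.01 pc; d_B = 1/0.03560″ = 28.09 pc.
|d_B − d_A| = |28.09 − 99.01| = 70.92 pc = 70.92 × 3.262 ly = 231.34 ly.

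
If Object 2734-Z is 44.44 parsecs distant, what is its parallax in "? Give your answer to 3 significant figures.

p = 1/d = 1/44.44 = 0.022502 arcsec.

0.0225 "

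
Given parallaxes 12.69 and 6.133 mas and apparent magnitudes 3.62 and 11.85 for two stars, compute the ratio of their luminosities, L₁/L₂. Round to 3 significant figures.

L₁/L₂ = 458

d₁ = 1/p₁ = 1/0.01269″ = 78.802 pc; d₂ = 1/p₂ = 1/0.006133″ = 163.05 pc.
M₁ = m₁ − 5 log₁₀ d₁ + 5 = 3.62 − 9.4827 + 5 = -0.8627.
M₂ = 11.85 − 11.0616 + 5 = 5.7884.
L₁/L₂ = 10^(0.4(M₂ − M₁)) = 10^(0.4 × 6.6511) = 10^2.66044 = 457.55.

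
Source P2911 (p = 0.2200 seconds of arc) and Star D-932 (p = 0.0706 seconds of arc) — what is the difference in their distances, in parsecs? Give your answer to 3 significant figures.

9.62 pc

d_A = 1/0.2200″ = 4.5455 pc; d_B = 1/0.07060″ = 14.164 pc.
|d_B − d_A| = |14.164 − 4.5455| = 9.6185 pc.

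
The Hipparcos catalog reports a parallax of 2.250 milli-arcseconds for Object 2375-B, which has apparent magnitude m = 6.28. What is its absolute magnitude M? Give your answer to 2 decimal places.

M = -1.96

d = 1/p = 1/0.002250″ = 444.44 pc.
m − M = 5 log₁₀(444.44) − 5 = 13.2391 − 5 = 8.2391.
M = m − (m − M) = 6.28 − 8.2391 = -1.96.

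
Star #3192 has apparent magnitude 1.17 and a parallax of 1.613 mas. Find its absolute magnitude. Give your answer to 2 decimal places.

M = -7.79

d = 1/p = 1/0.001613″ = 619.96 pc.
m − M = 5 log₁₀(619.96) − 5 = 13.9618 − 5 = 8.9618.
M = m − (m − M) = 1.17 − 8.9618 = -7.79.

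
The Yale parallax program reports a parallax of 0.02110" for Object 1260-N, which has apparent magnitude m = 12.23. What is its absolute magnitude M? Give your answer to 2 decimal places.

d = 1/p = 1/0.02110″ = 47.393 pc.
m − M = 5 log₁₀(47.393) − 5 = 8.3786 − 5 = 3.3786.
M = m − (m − M) = 12.23 − 3.3786 = 8.85.

M = 8.85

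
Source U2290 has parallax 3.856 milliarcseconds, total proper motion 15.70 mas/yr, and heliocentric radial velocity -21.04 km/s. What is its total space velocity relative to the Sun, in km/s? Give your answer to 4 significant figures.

d = 1/p = 1/0.003856″ = 259.34 pc.
μ = 15.70 mas/yr = 0.01570 ″/yr.
v_t = 4.740 μ d = 4.740 × 0.01570 × 259.34 = 19.3 km/s.
v = √(v_r² + v_t²) = √((-21.04)² + 19.3²) = √815.172 = 28.551 km/s.

28.55 km/s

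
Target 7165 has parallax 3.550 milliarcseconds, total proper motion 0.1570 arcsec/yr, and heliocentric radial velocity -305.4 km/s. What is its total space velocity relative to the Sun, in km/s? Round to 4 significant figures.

370.4 km/s

d = 1/p = 1/0.003550″ = 281.69 pc.
v_t = 4.740 μ d = 4.740 × 0.1570 × 281.69 = 209.63 km/s.
v = √(v_r² + v_t²) = √((-305.4)² + 209.63²) = √137214 = 370.42 km/s.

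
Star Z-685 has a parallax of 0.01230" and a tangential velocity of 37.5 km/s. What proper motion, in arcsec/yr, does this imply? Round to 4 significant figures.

0.09731 arcsec/yr

d = 1/p = 1/0.01230″ = 81.301 pc.
μ = v_t / (4.74 d) = 37.5 / (4.74 × 81.301) = 37.5 / 385.37 = 0.097309 ″/yr.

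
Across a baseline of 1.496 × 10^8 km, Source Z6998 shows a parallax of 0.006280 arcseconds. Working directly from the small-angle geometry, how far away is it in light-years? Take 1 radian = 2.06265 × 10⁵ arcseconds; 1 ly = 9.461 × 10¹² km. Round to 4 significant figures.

519.4 ly

θ = 0.006280″ = 0.006280/206265 = 3.0446 × 10^-8 rad.
d = B/θ = (1.496 × 10^8) / (3.0446 × 10^-8) = 4.9136 × 10^15 km = (4.9136 × 10^15) / (9.461 × 10^12) ly = 519.35 ly.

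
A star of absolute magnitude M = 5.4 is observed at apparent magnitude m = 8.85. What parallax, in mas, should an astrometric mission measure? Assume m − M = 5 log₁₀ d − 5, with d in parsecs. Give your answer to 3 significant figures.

20.4 mas

m − M = 8.85 − 5.4 = 3.45.
d = 10^((m−M)/5 + 1) = 10^1.690 = 48.978 pc.
p = 1/d = 1/48.978 = 0.020417 arcsec = 20.417 mas.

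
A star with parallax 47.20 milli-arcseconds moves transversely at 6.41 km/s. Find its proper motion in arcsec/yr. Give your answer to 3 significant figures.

0.0638 arcsec/yr

d = 1/p = 1/0.04720″ = 21.186 pc.
μ = v_t / (4.74 d) = 6.41 / (4.74 × 21.186) = 6.41 / 100.42 = 0.063832 ″/yr.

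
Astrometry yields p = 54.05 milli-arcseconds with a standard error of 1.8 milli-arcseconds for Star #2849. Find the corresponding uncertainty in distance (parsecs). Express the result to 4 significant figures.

0.6161 pc

d = 1/p, so σ_d = σ_p / p².
σ_d = 0.00180 / (0.05405)² = 0.00180 / 0.0029214 = 0.61614 pc.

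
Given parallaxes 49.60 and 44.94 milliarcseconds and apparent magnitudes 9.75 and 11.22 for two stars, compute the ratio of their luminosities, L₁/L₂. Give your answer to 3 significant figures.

L₁/L₂ = 3.18

d₁ = 1/p₁ = 1/0.04960″ = 20.161 pc; d₂ = 1/p₂ = 1/0.04494″ = 22.252 pc.
M₁ = m₁ − 5 log₁₀ d₁ + 5 = 9.75 − 6.5226 + 5 = 8.2274.
M₂ = 11.22 − 6.7368 + 5 = 9.4832.
L₁/L₂ = 10^(0.4(M₂ − M₁)) = 10^(0.4 × 1.2558) = 10^0.50232 = 3.1792.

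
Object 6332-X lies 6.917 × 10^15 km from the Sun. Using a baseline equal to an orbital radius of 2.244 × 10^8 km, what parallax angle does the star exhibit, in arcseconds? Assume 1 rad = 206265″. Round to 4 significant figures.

0.006692 arcsec

θ ≈ B/d = (2.244 × 10^8) / (6.917 × 10^15) = 3.2442 × 10^-8 rad.
In arcseconds: 3.2442 × 10^-8 × 206265 = 0.0066916″.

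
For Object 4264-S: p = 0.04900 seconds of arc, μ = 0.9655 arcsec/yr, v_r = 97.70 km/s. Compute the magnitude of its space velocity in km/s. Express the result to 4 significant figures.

135.2 km/s

d = 1/p = 1/0.04900″ = 20.408 pc.
v_t = 4.740 μ d = 4.740 × 0.9655 × 20.408 = 93.397 km/s.
v = √(v_r² + v_t²) = √(97.70² + 93.397²) = √18268.3 = 135.16 km/s.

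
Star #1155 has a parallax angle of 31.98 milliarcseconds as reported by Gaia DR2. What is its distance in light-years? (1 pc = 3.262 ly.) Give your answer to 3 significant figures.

102 light years

p = 31.98 milliarcseconds = 0.03198 arcsec.
d = 1/p = 1/0.03198 = 31.27 pc.
In light-years: 31.27 × 3.262 = 102 ly.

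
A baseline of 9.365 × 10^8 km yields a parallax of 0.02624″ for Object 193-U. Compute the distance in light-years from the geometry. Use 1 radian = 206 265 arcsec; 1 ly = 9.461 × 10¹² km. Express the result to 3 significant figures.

778 ly

θ = 0.02624″ = 0.02624/206265 = 1.2721 × 10^-7 rad.
d = B/θ = (9.365 × 10^8) / (1.2721 × 10^-7) = 7.3618 × 10^15 km = (7.3618 × 10^15) / (9.461 × 10^12) ly = 778.12 ly.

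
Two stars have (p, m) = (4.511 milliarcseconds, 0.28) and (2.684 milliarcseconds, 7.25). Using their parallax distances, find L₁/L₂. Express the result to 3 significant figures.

L₁/L₂ = 217

d₁ = 1/p₁ = 1/0.004511″ = 221.68 pc; d₂ = 1/p₂ = 1/0.002684″ = 372.58 pc.
M₁ = m₁ − 5 log₁₀ d₁ + 5 = 0.28 − 11.7286 + 5 = -6.4486.
M₂ = 7.25 − 12.8561 + 5 = -0.6061.
L₁/L₂ = 10^(0.4(M₂ − M₁)) = 10^(0.4 × 5.8425) = 10^2.33700 = 217.27.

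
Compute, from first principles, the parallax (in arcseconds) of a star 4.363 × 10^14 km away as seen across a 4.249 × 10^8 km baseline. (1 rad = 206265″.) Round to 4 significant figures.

0.2009 arcsec

θ ≈ B/d = (4.249 × 10^8) / (4.363 × 10^14) = 9.7387 × 10^-7 rad.
In arcseconds: 9.7387 × 10^-7 × 206265 = 0.20088″.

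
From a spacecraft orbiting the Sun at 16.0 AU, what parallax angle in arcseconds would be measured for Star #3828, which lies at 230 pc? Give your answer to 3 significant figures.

0.0696 arcsec

p (arcsec) = B (AU) / d (pc).
p = 16.0 / 230 = 0.069565 arcsec.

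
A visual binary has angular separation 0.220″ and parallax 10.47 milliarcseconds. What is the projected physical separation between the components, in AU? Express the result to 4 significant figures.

d = 1/p = 1/0.01047″ = 95.511 pc.
At distance d (pc), an angle of θ arcsec spans θ·d AU: s = 0.220 × 95.511 = 21.012 AU.

21.01 AU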